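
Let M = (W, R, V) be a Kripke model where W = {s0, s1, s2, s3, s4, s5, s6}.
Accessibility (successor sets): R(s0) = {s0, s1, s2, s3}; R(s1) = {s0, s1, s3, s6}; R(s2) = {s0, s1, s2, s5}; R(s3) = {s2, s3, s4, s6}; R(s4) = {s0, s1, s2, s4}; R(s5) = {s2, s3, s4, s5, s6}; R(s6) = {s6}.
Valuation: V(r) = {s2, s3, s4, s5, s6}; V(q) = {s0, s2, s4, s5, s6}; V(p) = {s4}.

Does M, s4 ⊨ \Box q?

No

At s4: \Box q requires q at every successor {s0, s1, s2, s4}.
  q fails at s1, so \Box q is false at s4.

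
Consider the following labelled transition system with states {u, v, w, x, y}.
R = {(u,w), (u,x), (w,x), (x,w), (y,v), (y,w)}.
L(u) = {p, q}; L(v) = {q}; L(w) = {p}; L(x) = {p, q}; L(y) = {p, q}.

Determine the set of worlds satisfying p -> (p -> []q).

v, w

Let φ = p -> (p -> []q). Evaluate φ at each world:
  u (successors {w, x}): φ is false.
  v (successors ∅): φ is true.
  w (successors {x}): φ is true.
  x (successors {w}): φ is false.
  y (successors {v, w}): φ is false.
For instance, at x:
  At x: p is true, p -> []q is false, so p -> (p -> []q) is false.
    At x: p is true, []q is false, so p -> []q is false.
      At x: []q requires q at every successor {w}.
        q fails at w, so []q is false at x.
Satisfying worlds: {v, w}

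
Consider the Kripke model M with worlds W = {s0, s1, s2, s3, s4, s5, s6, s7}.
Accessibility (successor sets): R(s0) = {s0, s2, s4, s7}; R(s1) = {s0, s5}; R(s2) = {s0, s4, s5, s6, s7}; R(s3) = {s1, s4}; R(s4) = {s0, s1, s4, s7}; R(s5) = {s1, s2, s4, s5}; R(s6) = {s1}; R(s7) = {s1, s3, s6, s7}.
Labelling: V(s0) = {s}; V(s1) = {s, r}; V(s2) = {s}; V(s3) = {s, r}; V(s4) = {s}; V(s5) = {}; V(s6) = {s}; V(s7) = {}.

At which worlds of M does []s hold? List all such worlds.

s3, s6

Recall that []ψ holds at a world iff ψ holds at every accessible world, and <>ψ holds iff ψ holds at some accessible world.
Let φ = []s. Evaluate φ at each world:
  s0 (successors {s0, s2, s4, s7}): φ is false.
  s1 (successors {s0, s5}): φ is false.
  s2 (successors {s0, s4, s5, s6, s7}): φ is false.
  s3 (successors {s1, s4}): φ is true.
  s4 (successors {s0, s1, s4, s7}): φ is false.
  s5 (successors {s1, s2, s4, s5}): φ is false.
  s6 (successors {s1}): φ is true.
  s7 (successors {s1, s3, s6, s7}): φ is false.
For instance, at s7:
  At s7: []s requires s at every successor {s1, s3, s6, s7}.
    s fails at s7, so []s is false at s7.
Satisfying worlds: {s3, s6}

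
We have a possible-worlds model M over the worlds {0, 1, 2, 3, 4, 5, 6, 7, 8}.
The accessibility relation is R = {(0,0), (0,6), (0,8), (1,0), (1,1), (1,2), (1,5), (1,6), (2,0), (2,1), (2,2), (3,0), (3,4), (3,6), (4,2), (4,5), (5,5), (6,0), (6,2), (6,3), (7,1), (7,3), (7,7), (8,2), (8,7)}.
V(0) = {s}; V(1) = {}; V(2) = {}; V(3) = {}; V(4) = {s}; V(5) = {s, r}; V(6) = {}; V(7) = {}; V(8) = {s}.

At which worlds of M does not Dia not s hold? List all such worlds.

Let φ = not Dia not s. Evaluate φ at each world:
  0 (successors {0, 6, 8}): φ is false.
  1 (successors {0, 1, 2, 5, 6}): φ is false.
  2 (successors {0, 1, 2}): φ is false.
  3 (successors {0, 4, 6}): φ is false.
  4 (successors {2, 5}): φ is false.
  5 (successors {5}): φ is true.
  6 (successors {0, 2, 3}): φ is false.
  7 (successors {1, 3, 7}): φ is false.
  8 (successors {2, 7}): φ is false.
For instance, at 0:
  At 0: Dia not s is true, so not Dia not s is false.
    At 0: Dia not s requires not s at some successor in {0, 6, 8}.
      not s holds at 6, so Dia not s is true at 0.
Satisfying worlds: {5}

5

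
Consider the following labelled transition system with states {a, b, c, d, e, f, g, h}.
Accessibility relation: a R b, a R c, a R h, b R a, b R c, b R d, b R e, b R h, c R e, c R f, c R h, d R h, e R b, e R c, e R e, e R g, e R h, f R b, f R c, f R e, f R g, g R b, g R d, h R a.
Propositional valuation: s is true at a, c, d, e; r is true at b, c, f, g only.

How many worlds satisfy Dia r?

Recall that Dia ψ holds at a world iff ψ holds at some accessible world.
Let φ = Dia r. Evaluate φ at each world:
  a (successors {b, c, h}): φ is true.
  b (successors {a, c, d, e, h}): φ is true.
  c (successors {e, f, h}): φ is true.
  d (successors {h}): φ is false.
  e (successors {b, c, e, g, h}): φ is true.
  f (successors {b, c, e, g}): φ is true.
  g (successors {b, d}): φ is true.
  h (successors {a}): φ is false.
For instance, at h:
  At h: Dia r requires r at some successor in {a}.
    At a: r is false.
  So Dia r is false at h.
Satisfying worlds: {a, b, c, e, f, g}

6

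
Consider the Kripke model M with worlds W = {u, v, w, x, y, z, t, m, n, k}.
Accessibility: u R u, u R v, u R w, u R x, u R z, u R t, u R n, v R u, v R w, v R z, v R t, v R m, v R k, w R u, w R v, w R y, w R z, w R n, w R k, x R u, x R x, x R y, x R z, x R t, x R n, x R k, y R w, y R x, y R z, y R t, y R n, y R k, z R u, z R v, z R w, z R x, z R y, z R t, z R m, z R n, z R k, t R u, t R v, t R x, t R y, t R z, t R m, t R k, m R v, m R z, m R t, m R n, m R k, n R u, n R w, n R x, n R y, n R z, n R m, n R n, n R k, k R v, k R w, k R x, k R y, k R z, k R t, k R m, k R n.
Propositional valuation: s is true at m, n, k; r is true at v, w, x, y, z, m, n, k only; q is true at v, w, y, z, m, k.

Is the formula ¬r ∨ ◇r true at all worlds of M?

Yes

Let φ = ¬r ∨ ◇r. Evaluate φ at each world:
  u (successors {u, v, w, x, z, t, n}): φ is true.
  v (successors {u, w, z, t, m, k}): φ is true.
  w (successors {u, v, y, z, n, k}): φ is true.
  x (successors {u, x, y, z, t, n, k}): φ is true.
  y (successors {w, x, z, t, n, k}): φ is true.
  z (successors {u, v, w, x, y, t, m, n, k}): φ is true.
  t (successors {u, v, x, y, z, m, k}): φ is true.
  m (successors {v, z, t, n, k}): φ is true.
  n (successors {u, w, x, y, z, m, n, k}): φ is true.
  k (successors {v, w, x, y, z, t, m, n}): φ is true.
For instance, at v:
  At v: ¬r is false, ◇r is true, so ¬r ∨ ◇r is true.
    At v: ◇r requires r at some successor in {u, w, z, t, m, k}.
      r holds at w, so ◇r is true at v.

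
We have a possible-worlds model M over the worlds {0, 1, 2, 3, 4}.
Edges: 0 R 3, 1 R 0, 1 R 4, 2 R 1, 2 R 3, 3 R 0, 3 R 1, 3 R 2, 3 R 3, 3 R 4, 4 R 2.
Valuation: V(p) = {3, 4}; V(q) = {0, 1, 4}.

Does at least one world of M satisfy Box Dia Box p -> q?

Recall that Box ψ holds at a world iff ψ holds at every accessible world, and Dia ψ holds iff ψ holds at some accessible world.
Let φ = Box Dia Box p -> q. Evaluate φ at each world:
  0 (successors {3}): φ is true.
  1 (successors {0, 4}): φ is true.
  2 (successors {1, 3}): φ is false.
  3 (successors {0, 1, 2, 3, 4}): φ is true.
  4 (successors {2}): φ is true.
Detail at 0 (witness):
  At 0: Box Dia Box p is true, q is true, so Box Dia Box p -> q is true.
    At 0: Box Dia Box p requires Dia Box p at every successor {3}.
      At 3: Dia Box p is true.
    So Box Dia Box p is true at 0.

Yes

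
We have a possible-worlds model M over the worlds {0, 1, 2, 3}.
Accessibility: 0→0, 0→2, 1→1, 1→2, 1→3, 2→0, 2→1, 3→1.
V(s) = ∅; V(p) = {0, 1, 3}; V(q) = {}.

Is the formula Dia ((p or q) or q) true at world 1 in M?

Yes

At 1: Dia ((p or q) or q) requires (p or q) or q at some successor in {1, 2, 3}.
  (p or q) or q holds at 1, so Dia ((p or q) or q) is true at 1.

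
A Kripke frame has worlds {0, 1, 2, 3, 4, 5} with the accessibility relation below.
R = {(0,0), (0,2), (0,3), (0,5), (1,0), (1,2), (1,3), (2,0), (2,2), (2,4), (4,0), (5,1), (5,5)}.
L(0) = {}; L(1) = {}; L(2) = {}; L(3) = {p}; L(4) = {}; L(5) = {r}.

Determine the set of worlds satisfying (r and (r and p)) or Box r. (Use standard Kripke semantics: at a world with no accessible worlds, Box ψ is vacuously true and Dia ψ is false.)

Let φ = (r and (r and p)) or Box r. Evaluate φ at each world:
  0 (successors {0, 2, 3, 5}): φ is false.
  1 (successors {0, 2, 3}): φ is false.
  2 (successors {0, 2, 4}): φ is false.
  3 (successors ∅): φ is true.
  4 (successors {0}): φ is false.
  5 (successors {1, 5}): φ is false.
For instance, at 1:
  At 1: r and (r and p) is false, Box r is false, so (r and (r and p)) or Box r is false.
    At 1: Box r requires r at every successor {0, 2, 3}.
      r fails at 0, so Box r is false at 1.
Satisfying worlds: {3}

3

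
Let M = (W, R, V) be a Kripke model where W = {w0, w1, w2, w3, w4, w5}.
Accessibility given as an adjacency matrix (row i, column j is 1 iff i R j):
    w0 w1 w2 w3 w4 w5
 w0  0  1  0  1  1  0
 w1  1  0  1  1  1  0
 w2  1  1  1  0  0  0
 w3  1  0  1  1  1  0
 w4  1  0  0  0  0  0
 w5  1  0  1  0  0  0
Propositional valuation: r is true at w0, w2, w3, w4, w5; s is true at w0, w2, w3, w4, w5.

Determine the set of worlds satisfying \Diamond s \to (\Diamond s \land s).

w0, w2, w3, w4, w5

Let φ = \Diamond s \to (\Diamond s \land s). Evaluate φ at each world:
  w0 (successors {w1, w3, w4}): φ is true.
  w1 (successors {w0, w2, w3, w4}): φ is false.
  w2 (successors {w0, w1, w2}): φ is true.
  w3 (successors {w0, w2, w3, w4}): φ is true.
  w4 (successors {w0}): φ is true.
  w5 (successors {w0, w2}): φ is true.
For instance, at w0:
  At w0: \Diamond s is true, \Diamond s \land s is true, so \Diamond s \to (\Diamond s \land s) is true.
    At w0: \Diamond s requires s at some successor in {w1, w3, w4}.
      s holds at w3, so \Diamond s is true at w0.
    At w0: \Diamond s is true, s is true, so \Diamond s \land s is true.
      At w0: \Diamond s requires s at some successor in {w1, w3, w4}.
        s holds at w3, so \Diamond s is true at w0.
Satisfying worlds: {w0, w2, w3, w4, w5}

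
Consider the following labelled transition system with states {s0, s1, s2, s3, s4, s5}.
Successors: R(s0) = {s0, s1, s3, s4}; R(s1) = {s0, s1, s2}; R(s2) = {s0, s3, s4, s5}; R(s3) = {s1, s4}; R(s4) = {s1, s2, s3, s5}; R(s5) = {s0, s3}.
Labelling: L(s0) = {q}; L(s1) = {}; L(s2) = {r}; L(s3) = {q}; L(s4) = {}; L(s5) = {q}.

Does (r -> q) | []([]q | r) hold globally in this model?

Let φ = (r -> q) | []([]q | r). Evaluate φ at each world:
  s0 (successors {s0, s1, s3, s4}): φ is true.
  s1 (successors {s0, s1, s2}): φ is true.
  s2 (successors {s0, s3, s4, s5}): φ is false.
  s3 (successors {s1, s4}): φ is true.
  s4 (successors {s1, s2, s3, s5}): φ is true.
  s5 (successors {s0, s3}): φ is true.
Detail at s2 (counterexample):
  At s2: r -> q is false, []([]q | r) is false, so (r -> q) | []([]q | r) is false.
    At s2: []([]q | r) requires []q | r at every successor {s0, s3, s4, s5}.
      []q | r fails at s0, so []([]q | r) is false at s2.

No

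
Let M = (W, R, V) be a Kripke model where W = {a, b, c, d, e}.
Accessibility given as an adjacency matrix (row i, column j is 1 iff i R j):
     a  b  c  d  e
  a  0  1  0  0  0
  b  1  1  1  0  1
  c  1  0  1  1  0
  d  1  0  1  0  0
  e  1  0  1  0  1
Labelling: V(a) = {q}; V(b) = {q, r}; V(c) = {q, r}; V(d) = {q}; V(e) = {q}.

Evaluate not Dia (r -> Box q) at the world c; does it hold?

No

At c: Dia (r -> Box q) is true, so not Dia (r -> Box q) is false.
  At c: Dia (r -> Box q) requires r -> Box q at some successor in {a, c, d}.
    r -> Box q holds at a, so Dia (r -> Box q) is true at c.
      At a: r is false, Box q is true, so r -> Box q is true.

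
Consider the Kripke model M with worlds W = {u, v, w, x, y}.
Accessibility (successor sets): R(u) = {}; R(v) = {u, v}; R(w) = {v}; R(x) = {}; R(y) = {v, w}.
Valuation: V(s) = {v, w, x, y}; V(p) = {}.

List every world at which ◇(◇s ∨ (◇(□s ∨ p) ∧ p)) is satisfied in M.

v, w, y

Recall that □ψ holds at a world iff ψ holds at every accessible world, and ◇ψ holds iff ψ holds at some accessible world.
Let φ = ◇(◇s ∨ (◇(□s ∨ p) ∧ p)). Evaluate φ at each world:
  u (successors ∅): φ is false.
  v (successors {u, v}): φ is true.
  w (successors {v}): φ is true.
  x (successors ∅): φ is false.
  y (successors {v, w}): φ is true.
For instance, at v:
  At v: ◇(◇s ∨ (◇(□s ∨ p) ∧ p)) requires ◇s ∨ (◇(□s ∨ p) ∧ p) at some successor in {u, v}.
    ◇s ∨ (◇(□s ∨ p) ∧ p) holds at v, so ◇(◇s ∨ (◇(□s ∨ p) ∧ p)) is true at v.
      At v: ◇s is true, ◇(□s ∨ p) ∧ p is false, so ◇s ∨ (◇(□s ∨ p) ∧ p) is true.
Satisfying worlds: {v, w, y}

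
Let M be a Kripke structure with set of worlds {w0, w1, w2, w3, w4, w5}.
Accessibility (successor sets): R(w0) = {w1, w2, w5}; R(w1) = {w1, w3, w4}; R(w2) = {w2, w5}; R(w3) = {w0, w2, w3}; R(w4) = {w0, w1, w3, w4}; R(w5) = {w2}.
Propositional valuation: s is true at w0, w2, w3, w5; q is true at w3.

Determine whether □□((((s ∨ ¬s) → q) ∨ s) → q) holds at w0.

At w0: □□((((s ∨ ¬s) → q) ∨ s) → q) requires □((((s ∨ ¬s) → q) ∨ s) → q) at every successor {w1, w2, w5}.
  □((((s ∨ ¬s) → q) ∨ s) → q) fails at w2, so □□((((s ∨ ¬s) → q) ∨ s) → q) is false at w0.
    At w2: □((((s ∨ ¬s) → q) ∨ s) → q) requires (((s ∨ ¬s) → q) ∨ s) → q at every successor {w2, w5}.
      (((s ∨ ¬s) → q) ∨ s) → q fails at w2, so □((((s ∨ ¬s) → q) ∨ s) → q) is false at w2.

No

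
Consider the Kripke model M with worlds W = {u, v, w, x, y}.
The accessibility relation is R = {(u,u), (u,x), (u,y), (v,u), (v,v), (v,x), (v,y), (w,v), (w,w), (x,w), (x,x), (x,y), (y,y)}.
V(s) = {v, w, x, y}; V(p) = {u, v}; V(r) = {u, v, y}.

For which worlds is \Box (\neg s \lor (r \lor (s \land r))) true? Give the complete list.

y

Let φ = \Box (\neg s \lor (r \lor (s \land r))). Evaluate φ at each world:
  u (successors {u, x, y}): φ is false.
  v (successors {u, v, x, y}): φ is false.
  w (successors {v, w}): φ is false.
  x (successors {w, x, y}): φ is false.
  y (successors {y}): φ is true.
For instance, at v:
  At v: \Box (\neg s \lor (r \lor (s \land r))) requires \neg s \lor (r \lor (s \land r)) at every successor {u, v, x, y}.
    \neg s \lor (r \lor (s \land r)) fails at x, so \Box (\neg s \lor (r \lor (s \land r))) is false at v.
Satisfying worlds: {y}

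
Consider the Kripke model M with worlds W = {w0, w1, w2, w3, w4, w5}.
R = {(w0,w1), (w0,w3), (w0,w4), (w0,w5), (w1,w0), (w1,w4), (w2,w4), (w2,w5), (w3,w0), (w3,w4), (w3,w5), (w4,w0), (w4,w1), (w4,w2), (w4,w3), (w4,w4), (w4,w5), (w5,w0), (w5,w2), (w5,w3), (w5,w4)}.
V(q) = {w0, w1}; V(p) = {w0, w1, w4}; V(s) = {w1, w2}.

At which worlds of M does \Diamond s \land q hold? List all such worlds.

Let φ = \Diamond s \land q. Evaluate φ at each world:
  w0 (successors {w1, w3, w4, w5}): φ is true.
  w1 (successors {w0, w4}): φ is false.
  w2 (successors {w4, w5}): φ is false.
  w3 (successors {w0, w4, w5}): φ is false.
  w4 (successors {w0, w1, w2, w3, w4, w5}): φ is false.
  w5 (successors {w0, w2, w3, w4}): φ is false.
For instance, at w3:
  At w3: \Diamond s is false, q is false, so \Diamond s \land q is false.
    At w3: \Diamond s requires s at some successor in {w0, w4, w5}.
      At w0: s is false.
      At w4: s is false.
      At w5: s is false.
    So \Diamond s is false at w3.
Satisfying worlds: {w0}

w0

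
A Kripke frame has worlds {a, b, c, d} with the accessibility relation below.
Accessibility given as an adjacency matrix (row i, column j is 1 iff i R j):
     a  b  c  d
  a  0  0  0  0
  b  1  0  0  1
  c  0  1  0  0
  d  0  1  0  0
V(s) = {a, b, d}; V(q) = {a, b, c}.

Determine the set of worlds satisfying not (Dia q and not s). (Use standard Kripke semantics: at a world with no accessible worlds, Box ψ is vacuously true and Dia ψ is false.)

a, b, d

Recall that Dia ψ holds at a world iff ψ holds at some accessible world.
Let φ = not (Dia q and not s). Evaluate φ at each world:
  a (successors ∅): φ is true.
  b (successors {a, d}): φ is true.
  c (successors {b}): φ is false.
  d (successors {b}): φ is true.
For instance, at c:
  At c: Dia q and not s is true, so not (Dia q and not s) is false.
    At c: Dia q is true, not s is true, so Dia q and not s is true.
      At c: Dia q requires q at some successor in {b}.
        q holds at b, so Dia q is true at c.
Satisfying worlds: {a, b, d}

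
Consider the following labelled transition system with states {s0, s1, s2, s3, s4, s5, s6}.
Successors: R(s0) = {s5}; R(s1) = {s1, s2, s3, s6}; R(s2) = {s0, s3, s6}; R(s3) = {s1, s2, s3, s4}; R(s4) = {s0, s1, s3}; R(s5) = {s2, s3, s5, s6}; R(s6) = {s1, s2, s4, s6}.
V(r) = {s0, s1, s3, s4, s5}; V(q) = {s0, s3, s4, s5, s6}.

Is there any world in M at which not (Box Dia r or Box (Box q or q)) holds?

Let φ = not (Box Dia r or Box (Box q or q)). Evaluate φ at each world:
  s0 (successors {s5}): φ is false.
  s1 (successors {s1, s2, s3, s6}): φ is false.
  s2 (successors {s0, s3, s6}): φ is false.
  s3 (successors {s1, s2, s3, s4}): φ is false.
  s4 (successors {s0, s1, s3}): φ is false.
  s5 (successors {s2, s3, s5, s6}): φ is false.
  s6 (successors {s1, s2, s4, s6}): φ is false.
For instance, at s1:
  At s1: Box Dia r or Box (Box q or q) is true, so not (Box Dia r or Box (Box q or q)) is false.
    At s1: Box Dia r is true, Box (Box q or q) is false, so Box Dia r or Box (Box q or q) is true.
      At s1: Box Dia r requires Dia r at every successor {s1, s2, s3, s6}.
        At s1: Dia r is true.
        At s2: Dia r is true.
        At s3: Dia r is true.
        At s6: Dia r is true.
      So Box Dia r is true at s1.
      At s1: Box (Box q or q) requires Box q or q at every successor {s1, s2, s3, s6}.
        Box q or q fails at s1, so Box (Box q or q) is false at s1.

No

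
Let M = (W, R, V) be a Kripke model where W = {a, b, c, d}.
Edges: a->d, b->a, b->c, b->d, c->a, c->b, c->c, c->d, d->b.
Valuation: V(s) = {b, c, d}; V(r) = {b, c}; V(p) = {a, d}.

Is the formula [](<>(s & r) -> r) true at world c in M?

At c: [](<>(s & r) -> r) requires <>(s & r) -> r at every successor {a, b, c, d}.
  <>(s & r) -> r fails at d, so [](<>(s & r) -> r) is false at c.
    At d: <>(s & r) is true, r is false, so <>(s & r) -> r is false.
      At d: <>(s & r) requires s & r at some successor in {b}.
        s & r holds at b, so <>(s & r) is true at d.

No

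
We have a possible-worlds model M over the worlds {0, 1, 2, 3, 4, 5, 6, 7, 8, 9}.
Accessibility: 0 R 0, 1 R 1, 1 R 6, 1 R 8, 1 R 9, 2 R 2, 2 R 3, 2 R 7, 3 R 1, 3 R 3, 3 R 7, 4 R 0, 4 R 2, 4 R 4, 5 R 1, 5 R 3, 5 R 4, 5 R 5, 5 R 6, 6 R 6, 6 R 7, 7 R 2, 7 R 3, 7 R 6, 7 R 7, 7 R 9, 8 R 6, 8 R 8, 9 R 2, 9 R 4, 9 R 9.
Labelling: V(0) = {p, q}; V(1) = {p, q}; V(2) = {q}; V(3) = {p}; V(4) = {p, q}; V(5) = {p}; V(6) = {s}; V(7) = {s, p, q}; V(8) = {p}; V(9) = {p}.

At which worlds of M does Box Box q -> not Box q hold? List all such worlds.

1, 2, 3, 4, 5, 6, 7, 8, 9

Recall that Box ψ holds at a world iff ψ holds at every accessible world, and Dia ψ holds iff ψ holds at some accessible world.
Let φ = Box Box q -> not Box q. Evaluate φ at each world:
  0 (successors {0}): φ is false.
  1 (successors {1, 6, 8, 9}): φ is true.
  2 (successors {2, 3, 7}): φ is true.
  3 (successors {1, 3, 7}): φ is true.
  4 (successors {0, 2, 4}): φ is true.
  5 (successors {1, 3, 4, 5, 6}): φ is true.
  6 (successors {6, 7}): φ is true.
  7 (successors {2, 3, 6, 7, 9}): φ is true.
  8 (successors {6, 8}): φ is true.
  9 (successors {2, 4, 9}): φ is true.
For instance, at 4:
  At 4: Box Box q is false, not Box q is false, so Box Box q -> not Box q is true.
    At 4: Box Box q requires Box q at every successor {0, 2, 4}.
      Box q fails at 2, so Box Box q is false at 4.
    At 4: Box q is true, so not Box q is false.
      At 4: Box q requires q at every successor {0, 2, 4}.
        At 0: q is true.
        At 2: q is true.
        At 4: q is true.
      So Box q is true at 4.
Satisfying worlds: {1, 2, 3, 4, 5, 6, 7, 8, 9}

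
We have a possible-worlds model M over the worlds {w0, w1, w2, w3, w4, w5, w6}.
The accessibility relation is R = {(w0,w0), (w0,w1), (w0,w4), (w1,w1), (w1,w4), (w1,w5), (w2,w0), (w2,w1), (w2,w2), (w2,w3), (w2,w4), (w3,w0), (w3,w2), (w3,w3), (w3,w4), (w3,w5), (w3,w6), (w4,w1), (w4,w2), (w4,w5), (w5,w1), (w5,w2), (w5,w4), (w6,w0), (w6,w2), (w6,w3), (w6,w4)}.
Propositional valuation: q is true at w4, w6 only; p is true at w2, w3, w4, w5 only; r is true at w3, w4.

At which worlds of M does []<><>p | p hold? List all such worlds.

w0, w1, w2, w3, w4, w5, w6

Recall that []ψ holds at a world iff ψ holds at every accessible world, and <>ψ holds iff ψ holds at some accessible world.
Let φ = []<><>p | p. Evaluate φ at each world:
  w0 (successors {w0, w1, w4}): φ is true.
  w1 (successors {w1, w4, w5}): φ is true.
  w2 (successors {w0, w1, w2, w3, w4}): φ is true.
  w3 (successors {w0, w2, w3, w4, w5, w6}): φ is true.
  w4 (successors {w1, w2, w5}): φ is true.
  w5 (successors {w1, w2, w4}): φ is true.
  w6 (successors {w0, w2, w3, w4}): φ is true.
For instance, at w2:
  At w2: []<><>p is true, p is true, so []<><>p | p is true.
    At w2: []<><>p requires <><>p at every successor {w0, w1, w2, w3, w4}.
      At w0: <><>p is true.
      At w1: <><>p is true.
      At w2: <><>p is true.
      At w3: <><>p is true.
      At w4: <><>p is true.
    So []<><>p is true at w2.
Satisfying worlds: {w0, w1, w2, w3, w4, w5, w6}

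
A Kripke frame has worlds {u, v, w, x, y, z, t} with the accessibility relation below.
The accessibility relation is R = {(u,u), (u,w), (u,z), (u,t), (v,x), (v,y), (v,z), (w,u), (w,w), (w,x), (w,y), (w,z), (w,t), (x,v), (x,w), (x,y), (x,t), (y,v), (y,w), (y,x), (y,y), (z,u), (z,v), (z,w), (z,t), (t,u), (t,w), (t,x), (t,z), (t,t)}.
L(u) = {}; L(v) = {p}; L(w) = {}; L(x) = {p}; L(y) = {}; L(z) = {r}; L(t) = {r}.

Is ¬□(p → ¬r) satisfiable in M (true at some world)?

No

Recall that □ψ holds at a world iff ψ holds at every accessible world, and ◇ψ holds iff ψ holds at some accessible world.
Let φ = ¬□(p → ¬r). Evaluate φ at each world:
  u (successors {u, w, z, t}): φ is false.
  v (successors {x, y, z}): φ is false.
  w (successors {u, w, x, y, z, t}): φ is false.
  x (successors {v, w, y, t}): φ is false.
  y (successors {v, w, x, y}): φ is false.
  z (successors {u, v, w, t}): φ is false.
  t (successors {u, w, x, z, t}): φ is false.
For instance, at t:
  At t: □(p → ¬r) is true, so ¬□(p → ¬r) is false.
    At t: □(p → ¬r) requires p → ¬r at every successor {u, w, x, z, t}.
      At u: p → ¬r is true.
      At w: p → ¬r is true.
      At x: p → ¬r is true.
      At z: p → ¬r is true.
      At t: p → ¬r is true.
    So □(p → ¬r) is true at t.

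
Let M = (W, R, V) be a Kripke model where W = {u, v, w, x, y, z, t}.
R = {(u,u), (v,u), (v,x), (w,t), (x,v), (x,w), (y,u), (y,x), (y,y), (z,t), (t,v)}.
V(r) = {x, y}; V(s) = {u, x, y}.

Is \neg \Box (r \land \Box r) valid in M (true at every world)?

Let φ = \neg \Box (r \land \Box r). Evaluate φ at each world:
  u (successors {u}): φ is true.
  v (successors {u, x}): φ is true.
  w (successors {t}): φ is true.
  x (successors {v, w}): φ is true.
  y (successors {u, x, y}): φ is true.
  z (successors {t}): φ is true.
  t (successors {v}): φ is true.
For instance, at t:
  At t: \Box (r \land \Box r) is false, so \neg \Box (r \land \Box r) is true.
    At t: \Box (r \land \Box r) requires r \land \Box r at every successor {v}.
      r \land \Box r fails at v, so \Box (r \land \Box r) is false at t.

Yes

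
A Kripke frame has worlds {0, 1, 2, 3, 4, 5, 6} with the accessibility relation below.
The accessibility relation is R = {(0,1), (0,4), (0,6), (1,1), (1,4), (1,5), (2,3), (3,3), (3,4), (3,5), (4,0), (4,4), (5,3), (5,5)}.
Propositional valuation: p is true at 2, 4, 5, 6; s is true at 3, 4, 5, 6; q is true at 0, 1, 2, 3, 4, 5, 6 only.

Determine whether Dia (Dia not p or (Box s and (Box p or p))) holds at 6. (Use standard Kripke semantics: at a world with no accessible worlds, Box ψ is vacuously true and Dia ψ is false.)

At 6: no accessible worlds, so Dia (Dia not p or (Box s and (Box p or p))) is false.

No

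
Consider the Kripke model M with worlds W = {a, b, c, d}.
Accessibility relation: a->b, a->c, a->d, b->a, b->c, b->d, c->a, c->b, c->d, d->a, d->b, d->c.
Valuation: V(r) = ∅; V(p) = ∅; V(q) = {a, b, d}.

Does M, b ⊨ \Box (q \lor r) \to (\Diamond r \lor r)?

Yes

Recall that \Box ψ holds at a world iff ψ holds at every accessible world, and \Diamond ψ holds iff ψ holds at some accessible world.
At b: \Box (q \lor r) is false, \Diamond r \lor r is false, so \Box (q \lor r) \to (\Diamond r \lor r) is true.
  At b: \Box (q \lor r) requires q \lor r at every successor {a, c, d}.
    q \lor r fails at c, so \Box (q \lor r) is false at b.
  At b: \Diamond r is false, r is false, so \Diamond r \lor r is false.
    At b: \Diamond r requires r at some successor in {a, c, d}.
      At a: r is false.
      At c: r is false.
      At d: r is false.
    So \Diamond r is false at b.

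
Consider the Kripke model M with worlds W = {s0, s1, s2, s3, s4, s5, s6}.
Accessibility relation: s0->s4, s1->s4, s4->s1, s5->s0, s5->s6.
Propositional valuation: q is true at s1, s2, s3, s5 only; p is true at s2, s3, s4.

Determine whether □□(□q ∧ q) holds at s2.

At s2: no accessible worlds, so □□(□q ∧ q) holds vacuously.

Yes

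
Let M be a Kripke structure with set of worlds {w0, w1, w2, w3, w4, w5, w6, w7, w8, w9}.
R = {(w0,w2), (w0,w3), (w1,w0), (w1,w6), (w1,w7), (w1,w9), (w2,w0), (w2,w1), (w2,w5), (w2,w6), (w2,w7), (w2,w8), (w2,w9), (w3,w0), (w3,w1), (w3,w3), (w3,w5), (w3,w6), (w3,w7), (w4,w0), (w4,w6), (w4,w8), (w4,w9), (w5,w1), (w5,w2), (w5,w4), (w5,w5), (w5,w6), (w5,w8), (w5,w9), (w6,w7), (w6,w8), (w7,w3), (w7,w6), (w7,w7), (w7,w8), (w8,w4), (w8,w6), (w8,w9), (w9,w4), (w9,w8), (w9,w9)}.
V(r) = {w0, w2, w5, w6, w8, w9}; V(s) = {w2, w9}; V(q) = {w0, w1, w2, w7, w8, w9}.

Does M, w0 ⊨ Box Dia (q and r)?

At w0: Box Dia (q and r) requires Dia (q and r) at every successor {w2, w3}.
    At w2: Dia (q and r) requires q and r at some successor in {w0, w1, w5, w6, w7, w8, w9}.
      q and r holds at w0, so Dia (q and r) is true at w2.
    At w3: Dia (q and r) requires q and r at some successor in {w0, w1, w3, w5, w6, w7}.
      q and r holds at w0, so Dia (q and r) is true at w3.
So Box Dia (q and r) is true at w0.

Yes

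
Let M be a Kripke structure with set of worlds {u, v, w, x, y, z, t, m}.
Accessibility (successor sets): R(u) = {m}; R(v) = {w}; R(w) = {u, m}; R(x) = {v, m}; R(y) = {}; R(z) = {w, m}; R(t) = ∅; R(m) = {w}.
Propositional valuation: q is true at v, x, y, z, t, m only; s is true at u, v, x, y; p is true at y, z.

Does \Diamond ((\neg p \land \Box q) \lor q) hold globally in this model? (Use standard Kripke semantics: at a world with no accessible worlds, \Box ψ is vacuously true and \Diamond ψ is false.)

No

Let φ = \Diamond ((\neg p \land \Box q) \lor q). Evaluate φ at each world:
  u (successors {m}): φ is true.
  v (successors {w}): φ is false.
  w (successors {u, m}): φ is true.
  x (successors {v, m}): φ is true.
  y (successors ∅): φ is false.
  z (successors {w, m}): φ is true.
  t (successors ∅): φ is false.
  m (successors {w}): φ is false.
Detail at v (counterexample):
  At v: \Diamond ((\neg p \land \Box q) \lor q) requires (\neg p \land \Box q) \lor q at some successor in {w}.
    At w: (\neg p \land \Box q) \lor q is false.
  So \Diamond ((\neg p \land \Box q) \lor q) is false at v.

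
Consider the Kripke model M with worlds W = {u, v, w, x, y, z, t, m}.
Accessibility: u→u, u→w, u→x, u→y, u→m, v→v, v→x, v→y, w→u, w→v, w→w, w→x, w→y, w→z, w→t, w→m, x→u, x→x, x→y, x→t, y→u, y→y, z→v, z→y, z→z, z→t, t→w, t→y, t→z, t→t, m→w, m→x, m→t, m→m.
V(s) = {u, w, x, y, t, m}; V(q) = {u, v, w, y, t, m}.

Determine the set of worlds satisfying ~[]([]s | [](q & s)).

u, v, w, x, z, t, m

Let φ = ~[]([]s | [](q & s)). Evaluate φ at each world:
  u (successors {u, w, x, y, m}): φ is true.
  v (successors {v, x, y}): φ is true.
  w (successors {u, v, w, x, y, z, t, m}): φ is true.
  x (successors {u, x, y, t}): φ is true.
  y (successors {u, y}): φ is false.
  z (successors {v, y, z, t}): φ is true.
  t (successors {w, y, z, t}): φ is true.
  m (successors {w, x, t, m}): φ is true.
For instance, at m:
  At m: []([]s | [](q & s)) is false, so ~[]([]s | [](q & s)) is true.
    At m: []([]s | [](q & s)) requires []s | [](q & s) at every successor {w, x, t, m}.
      []s | [](q & s) fails at w, so []([]s | [](q & s)) is false at m.
Satisfying worlds: {u, v, w, x, z, t, m}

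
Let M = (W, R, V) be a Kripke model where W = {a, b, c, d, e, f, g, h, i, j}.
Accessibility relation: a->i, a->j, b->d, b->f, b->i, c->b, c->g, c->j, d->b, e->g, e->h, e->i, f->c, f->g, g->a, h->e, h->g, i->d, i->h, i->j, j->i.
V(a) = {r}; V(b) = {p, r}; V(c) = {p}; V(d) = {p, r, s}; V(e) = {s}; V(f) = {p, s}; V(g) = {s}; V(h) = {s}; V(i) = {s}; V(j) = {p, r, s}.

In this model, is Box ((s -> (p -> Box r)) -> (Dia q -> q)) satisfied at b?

At b: Box ((s -> (p -> Box r)) -> (Dia q -> q)) requires (s -> (p -> Box r)) -> (Dia q -> q) at every successor {d, f, i}.
    At d: s -> (p -> Box r) is true, Dia q -> q is true, so (s -> (p -> Box r)) -> (Dia q -> q) is true.
      At d: s is true, p -> Box r is true, so s -> (p -> Box r) is true.
      At d: Dia q is false, q is false, so Dia q -> q is true.
    At f: s -> (p -> Box r) is false, Dia q -> q is true, so (s -> (p -> Box r)) -> (Dia q -> q) is true.
      At f: s is true, p -> Box r is false, so s -> (p -> Box r) is false.
      At f: Dia q is false, q is false, so Dia q -> q is true.
    At i: s -> (p -> Box r) is true, Dia q -> q is true, so (s -> (p -> Box r)) -> (Dia q -> q) is true.
      At i: s is true, p -> Box r is true, so s -> (p -> Box r) is true.
      At i: Dia q is false, q is false, so Dia q -> q is true.
So Box ((s -> (p -> Box r)) -> (Dia q -> q)) is true at b.

Yes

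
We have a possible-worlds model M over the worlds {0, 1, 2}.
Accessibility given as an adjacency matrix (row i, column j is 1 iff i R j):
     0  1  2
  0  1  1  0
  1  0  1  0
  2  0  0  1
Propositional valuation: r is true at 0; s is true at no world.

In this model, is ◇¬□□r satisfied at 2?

Recall that □ψ holds at a world iff ψ holds at every accessible world, and ◇ψ holds iff ψ holds at some accessible world.
At 2: ◇¬□□r requires ¬□□r at some successor in {2}.
  ¬□□r holds at 2, so ◇¬□□r is true at 2.
    At 2: □□r is false, so ¬□□r is true.
      At 2: □□r requires □r at every successor {2}.
        □r fails at 2, so □□r is false at 2.

Yes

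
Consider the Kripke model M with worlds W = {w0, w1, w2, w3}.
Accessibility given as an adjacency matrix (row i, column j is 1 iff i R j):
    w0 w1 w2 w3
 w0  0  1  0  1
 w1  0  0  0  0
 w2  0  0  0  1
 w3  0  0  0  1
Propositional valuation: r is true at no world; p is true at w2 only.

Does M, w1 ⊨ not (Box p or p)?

No

Recall that Box ψ holds at a world iff ψ holds at every accessible world, and Dia ψ holds iff ψ holds at some accessible world.
At w1: Box p or p is true, so not (Box p or p) is false.
  At w1: Box p is true, p is false, so Box p or p is true.
    At w1: no accessible worlds, so Box p holds vacuously.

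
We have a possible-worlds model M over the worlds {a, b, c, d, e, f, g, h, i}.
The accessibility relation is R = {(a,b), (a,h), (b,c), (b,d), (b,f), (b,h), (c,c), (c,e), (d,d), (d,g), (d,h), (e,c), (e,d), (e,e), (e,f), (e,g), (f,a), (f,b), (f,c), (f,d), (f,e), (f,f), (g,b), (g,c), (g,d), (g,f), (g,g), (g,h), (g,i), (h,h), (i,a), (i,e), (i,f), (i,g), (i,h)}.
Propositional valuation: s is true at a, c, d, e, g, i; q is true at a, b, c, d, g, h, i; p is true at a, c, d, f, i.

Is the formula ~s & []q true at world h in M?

Yes

At h: ~s is true, []q is true, so ~s & []q is true.
  At h: []q requires q at every successor {h}.
    At h: q is true.
  So []q is true at h.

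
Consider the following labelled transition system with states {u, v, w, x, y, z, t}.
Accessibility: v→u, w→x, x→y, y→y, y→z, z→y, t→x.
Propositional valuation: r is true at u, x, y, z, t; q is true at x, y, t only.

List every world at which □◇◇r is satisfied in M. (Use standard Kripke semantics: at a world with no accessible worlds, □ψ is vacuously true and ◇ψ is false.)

u, w, x, y, z, t

Let φ = □◇◇r. Evaluate φ at each world:
  u (successors ∅): φ is true.
  v (successors {u}): φ is false.
  w (successors {x}): φ is true.
  x (successors {y}): φ is true.
  y (successors {y, z}): φ is true.
  z (successors {y}): φ is true.
  t (successors {x}): φ is true.
For instance, at v:
  At v: □◇◇r requires ◇◇r at every successor {u}.
    ◇◇r fails at u, so □◇◇r is false at v.
      At u: no accessible worlds, so ◇◇r is false.
Satisfying worlds: {u, w, x, y, z, t}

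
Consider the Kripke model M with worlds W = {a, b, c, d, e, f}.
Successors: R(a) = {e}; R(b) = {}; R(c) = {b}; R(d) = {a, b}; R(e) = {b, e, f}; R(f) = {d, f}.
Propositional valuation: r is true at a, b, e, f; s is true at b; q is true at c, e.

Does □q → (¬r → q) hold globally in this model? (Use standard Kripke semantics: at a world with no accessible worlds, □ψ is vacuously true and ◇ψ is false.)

Let φ = □q → (¬r → q). Evaluate φ at each world:
  a (successors {e}): φ is true.
  b (successors ∅): φ is true.
  c (successors {b}): φ is true.
  d (successors {a, b}): φ is true.
  e (successors {b, e, f}): φ is true.
  f (successors {d, f}): φ is true.
For instance, at a:
  At a: □q is true, ¬r → q is true, so □q → (¬r → q) is true.
    At a: □q requires q at every successor {e}.
      At e: q is true.
    So □q is true at a.

Yes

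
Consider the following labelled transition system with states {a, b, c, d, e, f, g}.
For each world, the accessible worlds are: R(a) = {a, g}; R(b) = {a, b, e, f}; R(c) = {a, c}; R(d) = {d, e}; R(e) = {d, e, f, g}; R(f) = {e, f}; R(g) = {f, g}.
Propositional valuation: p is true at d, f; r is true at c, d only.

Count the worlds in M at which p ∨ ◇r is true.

Recall that ◇ψ holds at a world iff ψ holds at some accessible world.
Let φ = p ∨ ◇r. Evaluate φ at each world:
  a (successors {a, g}): φ is false.
  b (successors {a, b, e, f}): φ is false.
  c (successors {a, c}): φ is true.
  d (successors {d, e}): φ is true.
  e (successors {d, e, f, g}): φ is true.
  f (successors {e, f}): φ is true.
  g (successors {f, g}): φ is false.
For instance, at c:
  At c: p is false, ◇r is true, so p ∨ ◇r is true.
    At c: ◇r requires r at some successor in {a, c}.
      r holds at c, so ◇r is true at c.
Satisfying worlds: {c, d, e, f}

4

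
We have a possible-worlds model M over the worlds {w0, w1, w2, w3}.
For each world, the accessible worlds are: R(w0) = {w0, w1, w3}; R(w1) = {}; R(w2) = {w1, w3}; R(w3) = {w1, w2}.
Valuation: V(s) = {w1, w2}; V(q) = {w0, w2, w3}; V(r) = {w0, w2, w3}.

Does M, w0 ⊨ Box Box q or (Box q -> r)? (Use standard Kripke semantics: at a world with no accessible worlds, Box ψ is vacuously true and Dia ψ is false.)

Recall that Box ψ holds at a world iff ψ holds at every accessible world, and Dia ψ holds iff ψ holds at some accessible world.
At w0: Box Box q is false, Box q -> r is true, so Box Box q or (Box q -> r) is true.
  At w0: Box Box q requires Box q at every successor {w0, w1, w3}.
    Box q fails at w0, so Box Box q is false at w0.
      At w0: Box q requires q at every successor {w0, w1, w3}.
        q fails at w1, so Box q is false at w0.
  At w0: Box q is false, r is true, so Box q -> r is true.
    At w0: Box q requires q at every successor {w0, w1, w3}.
      q fails at w1, so Box q is false at w0.

Yes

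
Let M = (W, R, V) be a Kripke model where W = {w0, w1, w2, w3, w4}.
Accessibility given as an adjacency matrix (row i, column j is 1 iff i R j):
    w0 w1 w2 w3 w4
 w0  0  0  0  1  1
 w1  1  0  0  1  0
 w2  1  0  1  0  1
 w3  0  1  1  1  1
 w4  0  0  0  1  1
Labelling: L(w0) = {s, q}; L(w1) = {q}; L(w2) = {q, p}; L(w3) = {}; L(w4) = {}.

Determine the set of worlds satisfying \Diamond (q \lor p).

w1, w2, w3

Let φ = \Diamond (q \lor p). Evaluate φ at each world:
  w0 (successors {w3, w4}): φ is false.
  w1 (successors {w0, w3}): φ is true.
  w2 (successors {w0, w2, w4}): φ is true.
  w3 (successors {w1, w2, w3, w4}): φ is true.
  w4 (successors {w3, w4}): φ is false.
For instance, at w3:
  At w3: \Diamond (q \lor p) requires q \lor p at some successor in {w1, w2, w3, w4}.
    q \lor p holds at w1, so \Diamond (q \lor p) is true at w3.
Satisfying worlds: {w1, w2, w3}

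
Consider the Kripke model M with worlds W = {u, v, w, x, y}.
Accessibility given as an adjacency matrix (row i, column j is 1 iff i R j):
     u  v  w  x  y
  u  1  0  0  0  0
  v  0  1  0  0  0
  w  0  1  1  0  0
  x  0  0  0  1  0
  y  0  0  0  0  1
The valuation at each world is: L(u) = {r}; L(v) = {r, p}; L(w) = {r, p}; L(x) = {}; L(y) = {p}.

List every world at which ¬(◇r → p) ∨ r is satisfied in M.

Recall that ◇ψ holds at a world iff ψ holds at some accessible world.
Let φ = ¬(◇r → p) ∨ r. Evaluate φ at each world:
  u (successors {u}): φ is true.
  v (successors {v}): φ is true.
  w (successors {v, w}): φ is true.
  x (successors {x}): φ is false.
  y (successors {y}): φ is false.
For instance, at x:
  At x: ¬(◇r → p) is false, r is false, so ¬(◇r → p) ∨ r is false.
    At x: ◇r → p is true, so ¬(◇r → p) is false.
      At x: ◇r is false, p is false, so ◇r → p is true.
Satisfying worlds: {u, v, w}

u, v, w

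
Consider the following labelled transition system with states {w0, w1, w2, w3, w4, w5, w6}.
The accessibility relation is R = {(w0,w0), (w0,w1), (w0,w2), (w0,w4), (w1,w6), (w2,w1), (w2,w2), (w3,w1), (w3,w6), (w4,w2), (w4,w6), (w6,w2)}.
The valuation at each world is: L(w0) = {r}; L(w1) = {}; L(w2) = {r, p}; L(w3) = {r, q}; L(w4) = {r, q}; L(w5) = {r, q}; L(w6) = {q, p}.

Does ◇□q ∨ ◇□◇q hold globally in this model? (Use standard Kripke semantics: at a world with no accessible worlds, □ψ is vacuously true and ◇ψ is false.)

No

Let φ = ◇□q ∨ ◇□◇q. Evaluate φ at each world:
  w0 (successors {w0, w1, w2, w4}): φ is true.
  w1 (successors {w6}): φ is false.
  w2 (successors {w1, w2}): φ is true.
  w3 (successors {w1, w6}): φ is true.
  w4 (successors {w2, w6}): φ is false.
  w5 (successors ∅): φ is false.
  w6 (successors {w2}): φ is false.
Detail at w1 (counterexample):
  At w1: ◇□q is false, ◇□◇q is false, so ◇□q ∨ ◇□◇q is false.
    At w1: ◇□q requires □q at some successor in {w6}.
      At w6: □q is false.
    So ◇□q is false at w1.
    At w1: ◇□◇q requires □◇q at some successor in {w6}.
      At w6: □◇q is false.
    So ◇□◇q is false at w1.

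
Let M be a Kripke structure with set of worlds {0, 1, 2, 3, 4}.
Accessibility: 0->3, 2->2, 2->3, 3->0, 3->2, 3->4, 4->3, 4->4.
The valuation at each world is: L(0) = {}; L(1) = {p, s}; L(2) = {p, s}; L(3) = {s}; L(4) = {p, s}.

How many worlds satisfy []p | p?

Let φ = []p | p. Evaluate φ at each world:
  0 (successors {3}): φ is false.
  1 (successors ∅): φ is true.
  2 (successors {2, 3}): φ is true.
  3 (successors {0, 2, 4}): φ is false.
  4 (successors {3, 4}): φ is true.
For instance, at 2:
  At 2: []p is false, p is true, so []p | p is true.
    At 2: []p requires p at every successor {2, 3}.
      p fails at 3, so []p is false at 2.
Satisfying worlds: {1, 2, 4}

3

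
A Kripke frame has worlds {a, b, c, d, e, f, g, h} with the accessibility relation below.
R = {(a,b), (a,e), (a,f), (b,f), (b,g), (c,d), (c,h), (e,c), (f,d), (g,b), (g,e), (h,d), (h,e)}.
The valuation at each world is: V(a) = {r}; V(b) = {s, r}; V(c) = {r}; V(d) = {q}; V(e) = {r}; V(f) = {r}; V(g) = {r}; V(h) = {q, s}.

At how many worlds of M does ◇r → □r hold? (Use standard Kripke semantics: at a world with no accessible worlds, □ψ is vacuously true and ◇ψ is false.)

7

Let φ = ◇r → □r. Evaluate φ at each world:
  a (successors {b, e, f}): φ is true.
  b (successors {f, g}): φ is true.
  c (successors {d, h}): φ is true.
  d (successors ∅): φ is true.
  e (successors {c}): φ is true.
  f (successors {d}): φ is true.
  g (successors {b, e}): φ is true.
  h (successors {d, e}): φ is false.
For instance, at b:
  At b: ◇r is true, □r is true, so ◇r → □r is true.
    At b: ◇r requires r at some successor in {f, g}.
      r holds at f, so ◇r is true at b.
    At b: □r requires r at every successor {f, g}.
      At f: r is true.
      At g: r is true.
    So □r is true at b.
Satisfying worlds: {a, b, c, d, e, f, g}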